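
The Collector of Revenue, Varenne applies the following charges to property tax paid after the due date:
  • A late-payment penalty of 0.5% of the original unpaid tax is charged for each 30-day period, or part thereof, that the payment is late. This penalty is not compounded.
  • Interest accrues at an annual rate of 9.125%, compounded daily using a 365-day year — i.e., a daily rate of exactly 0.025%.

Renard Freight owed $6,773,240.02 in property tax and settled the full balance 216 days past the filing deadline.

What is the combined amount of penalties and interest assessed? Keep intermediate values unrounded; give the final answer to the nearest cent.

Penalty periods: ⌈216/30⌉ = 8; penalty = 8 × 0.5% × $6,773,240.02 = $270,929.60…
Interest: $6,773,240.02 × ((1 + 0.00025)^216 − 1) = $6,773,240.02 × 0.05547748… = $375,762.2799…
Penalties + interest = $270,929.6008 + $375,762.2799… = $646,691.88

$646,691.88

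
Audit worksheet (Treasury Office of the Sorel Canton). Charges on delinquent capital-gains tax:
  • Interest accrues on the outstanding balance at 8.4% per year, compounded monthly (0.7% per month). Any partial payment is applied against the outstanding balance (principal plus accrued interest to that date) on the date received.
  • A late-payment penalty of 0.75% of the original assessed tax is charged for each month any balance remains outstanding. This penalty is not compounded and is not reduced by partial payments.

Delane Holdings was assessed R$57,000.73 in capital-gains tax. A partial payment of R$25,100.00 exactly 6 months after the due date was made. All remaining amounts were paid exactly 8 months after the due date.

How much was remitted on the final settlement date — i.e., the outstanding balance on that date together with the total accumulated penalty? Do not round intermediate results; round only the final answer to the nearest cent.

Balance at month 6: R$57,000.7300 × (1 + 0.007)^6 = R$59,437.0493…
After R$25,100.00 payment: R$59,437.0493… − R$25,100.00 = R$34,337.0493…
Balance at month 8: R$34,337.0493… × (1 + 0.007)^2 = R$34,819.4505…
Penalty: 8 × 0.75% × R$57,000.73 = R$3,420.04…
Final settlement = outstanding balance + penalty = R$34,819.4505… + R$3,420.04… = R$38,239.49

R$38,239.49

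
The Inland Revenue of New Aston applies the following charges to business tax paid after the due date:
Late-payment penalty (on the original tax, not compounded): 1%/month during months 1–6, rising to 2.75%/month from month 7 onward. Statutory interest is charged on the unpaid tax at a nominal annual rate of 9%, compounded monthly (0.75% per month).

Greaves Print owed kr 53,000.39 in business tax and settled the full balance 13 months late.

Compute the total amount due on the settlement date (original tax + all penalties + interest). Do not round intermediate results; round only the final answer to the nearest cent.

Penalty, months 1–6: 6 × 1% × kr 53,000.39 = kr 3,180.02…
Penalty, months 7–13: 7 × 2.75% × kr 53,000.39 = kr 10,202.58…
Interest: kr 53,000.39 × ((1 + 0.0075)^13 − 1) = kr 53,000.39 × 0.1020104… = kr 5,406.5936…
Total = kr 53,000.39 + kr 13,382.5985… + kr 5,406.5936… = kr 71,789.58

kr 71,789.58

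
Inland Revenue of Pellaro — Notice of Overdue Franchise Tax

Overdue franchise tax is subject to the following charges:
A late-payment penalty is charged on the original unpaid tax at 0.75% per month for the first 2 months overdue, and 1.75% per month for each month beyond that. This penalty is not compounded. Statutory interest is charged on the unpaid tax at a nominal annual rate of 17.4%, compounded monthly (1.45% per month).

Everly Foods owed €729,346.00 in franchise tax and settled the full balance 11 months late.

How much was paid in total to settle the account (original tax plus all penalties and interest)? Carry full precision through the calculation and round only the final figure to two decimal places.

Penalty, months 1–2: 2 × 0.75% × €729,346.00 = €10,940.19
Penalty, months 3–11: 9 × 1.75% × €729,346.00 = €114,872.00…
Interest: €729,346.00 × ((1 + 0.0145)^11 − 1) = €729,346.00 × 0.1715817… = €125,142.3983…
Total = €729,346.00 + €125,812.1850 + €125,142.3983… = €980,300.58

€980,300.58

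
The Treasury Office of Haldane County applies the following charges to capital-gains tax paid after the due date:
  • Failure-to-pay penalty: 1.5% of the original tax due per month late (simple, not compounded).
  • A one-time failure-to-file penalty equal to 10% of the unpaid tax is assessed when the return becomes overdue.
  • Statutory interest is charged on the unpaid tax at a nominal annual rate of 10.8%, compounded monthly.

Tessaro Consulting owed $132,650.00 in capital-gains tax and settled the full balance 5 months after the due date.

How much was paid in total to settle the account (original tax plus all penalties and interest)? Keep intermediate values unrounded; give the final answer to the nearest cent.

Failure-to-file penalty: 10% × $132,650.00 = $13,265.00
Failure-to-pay penalty = 1.5% × $132,650.00 × 5 mo = $9,948.75
Interest (10.8%/yr ÷ 12 = 0.9%/month): $132,650.00 × ((1 + 0.009)^5 − 1) = $6,077.6679…
Total = $132,650.00 + $23,213.7500 + $6,077.6679… = $161,941.42

$161,941.42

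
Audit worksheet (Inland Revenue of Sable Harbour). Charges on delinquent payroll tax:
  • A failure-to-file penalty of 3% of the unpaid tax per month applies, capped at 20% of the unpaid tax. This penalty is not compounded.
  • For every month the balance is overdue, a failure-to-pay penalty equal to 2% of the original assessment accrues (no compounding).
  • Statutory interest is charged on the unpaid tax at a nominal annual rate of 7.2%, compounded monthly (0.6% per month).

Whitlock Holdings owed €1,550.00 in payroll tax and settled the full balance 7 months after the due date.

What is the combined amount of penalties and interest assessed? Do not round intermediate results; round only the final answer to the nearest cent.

€593.28

Failure-to-file: 7 × 3% × €1,550.00 = €325.50, capped at 20% × €1,550.00 = €310.00
Failure-to-pay penalty = 2% × €1,550.00 × 7 mo = €217.00
Interest: €1,550.00 × ((1 + 0.006)^7 − 1) = €1,550.00 × 0.0427636… = €66.2836…
Penalties + interest = €527.0000 + €66.2836… = €593.28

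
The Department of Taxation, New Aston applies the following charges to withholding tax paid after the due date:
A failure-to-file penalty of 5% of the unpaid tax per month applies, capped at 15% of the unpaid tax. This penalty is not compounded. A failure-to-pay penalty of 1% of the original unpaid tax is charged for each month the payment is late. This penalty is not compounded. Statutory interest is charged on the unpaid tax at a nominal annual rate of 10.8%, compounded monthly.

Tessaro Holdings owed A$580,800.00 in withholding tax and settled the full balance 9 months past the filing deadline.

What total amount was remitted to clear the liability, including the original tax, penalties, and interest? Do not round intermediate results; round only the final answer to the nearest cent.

Failure-to-file: 9 × 5% × A$580,800.00 = A$261,360.00, capped at 15% × A$580,800.00 = A$87,120.00
Failure-to-pay penalty = 1% × A$580,800.00 × 9 mo = A$52,272.00
Interest (10.8%/yr ÷ 12 = 0.9%/month): A$580,800.00 × ((1 + 0.009)^9 − 1) = A$48,774.4632…
Total = A$580,800.00 + A$139,392.0000 + A$48,774.4632… = A$768,966.46

A$768,966.46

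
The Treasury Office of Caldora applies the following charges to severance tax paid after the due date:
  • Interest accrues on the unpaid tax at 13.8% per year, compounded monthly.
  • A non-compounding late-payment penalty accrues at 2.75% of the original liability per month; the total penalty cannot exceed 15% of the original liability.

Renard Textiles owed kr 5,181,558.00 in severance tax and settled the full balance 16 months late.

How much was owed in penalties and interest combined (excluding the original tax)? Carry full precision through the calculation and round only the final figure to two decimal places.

kr 1,817,454.37

Penalty (uncapped): 16 × 2.75% × kr 5,181,558.00 = kr 2,279,885.52; cap = 15% × kr 5,181,558.00 = kr 777,233.70 → penalty = kr 777,233.70
Interest (13.8%/yr ÷ 12 = 1.15%/month): kr 5,181,558.00 × ((1 + 0.0115)^16 − 1) = kr 1,040,220.6674…
Penalties + interest = kr 777,233.7000 + kr 1,040,220.6674… = kr 1,817,454.37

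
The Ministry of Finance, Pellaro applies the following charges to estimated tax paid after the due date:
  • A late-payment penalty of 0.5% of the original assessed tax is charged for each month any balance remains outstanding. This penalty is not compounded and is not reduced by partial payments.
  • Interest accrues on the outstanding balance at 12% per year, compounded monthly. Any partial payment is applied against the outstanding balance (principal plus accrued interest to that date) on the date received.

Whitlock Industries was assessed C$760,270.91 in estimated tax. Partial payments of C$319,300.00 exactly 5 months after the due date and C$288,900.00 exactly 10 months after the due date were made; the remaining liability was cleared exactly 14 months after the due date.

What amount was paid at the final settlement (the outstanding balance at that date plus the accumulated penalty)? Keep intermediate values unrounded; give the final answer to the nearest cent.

C$277,286.56

Monthly rate = 12% ÷ 12 = 1%
Balance at month 5: C$760,270.9100 × (1 + 0.01)^5 = C$799,052.3672…
After C$319,300.00 payment: C$799,052.3672… − C$319,300.00 = C$479,752.3672…
Balance at month 10: C$479,752.3672… × (1 + 0.01)^5 = C$504,224.5595…
After C$288,900.00 payment: C$504,224.5595… − C$288,900.00 = C$215,324.5595…
Balance at month 14: C$215,324.5595… × (1 + 0.01)^4 = C$224,067.6001…
Penalty: 14 × 0.5% × C$760,270.91 = C$53,218.96…
Final settlement = outstanding balance + penalty = C$224,067.6001… + C$53,218.96… = C$277,286.56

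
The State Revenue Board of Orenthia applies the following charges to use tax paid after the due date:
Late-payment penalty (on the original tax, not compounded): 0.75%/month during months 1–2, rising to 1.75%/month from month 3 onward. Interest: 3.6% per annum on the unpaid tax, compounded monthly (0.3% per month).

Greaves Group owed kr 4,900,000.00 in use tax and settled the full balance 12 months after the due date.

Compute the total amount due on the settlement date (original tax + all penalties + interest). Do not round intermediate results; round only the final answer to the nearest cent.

Penalty, months 1–2: 2 × 0.75% × kr 4,900,000.00 = kr 73,500.00
Penalty, months 3–12: 10 × 1.75% × kr 4,900,000.00 = kr 857,500.00
Interest: kr 4,900,000.00 × ((1 + 0.003)^12 − 1) = kr 4,900,000.00 × 0.0366000… = kr 179,339.9034…
Total = kr 4,900,000.00 + kr 931,000.0000 + kr 179,339.9034… = kr 6,010,339.90

kr 6,010,339.90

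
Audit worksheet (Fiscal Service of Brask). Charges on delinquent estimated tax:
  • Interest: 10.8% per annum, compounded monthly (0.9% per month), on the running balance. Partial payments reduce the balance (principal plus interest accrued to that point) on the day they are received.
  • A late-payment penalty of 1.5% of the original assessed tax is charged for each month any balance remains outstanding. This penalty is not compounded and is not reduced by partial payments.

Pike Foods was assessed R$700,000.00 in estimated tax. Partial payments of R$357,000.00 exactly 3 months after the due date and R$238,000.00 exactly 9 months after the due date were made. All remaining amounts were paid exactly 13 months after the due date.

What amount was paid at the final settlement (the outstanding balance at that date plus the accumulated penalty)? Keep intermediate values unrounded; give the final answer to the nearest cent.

R$285,824.53

Balance at month 3: R$700,000.0000 × (1 + 0.009)^3 = R$719,070.6103
After R$357,000.00 payment: R$719,070.6103 − R$357,000.00 = R$362,070.6103
Balance at month 9: R$362,070.6103 × (1 + 0.009)^6 = R$382,067.6538…
After R$238,000.00 payment: R$382,067.6538… − R$238,000.00 = R$144,067.6538…
Balance at month 13: R$144,067.6538… × (1 + 0.009)^4 = R$149,324.5273…
Penalty: 13 × 1.5% × R$700,000.00 = R$136,500.00
Final settlement = outstanding balance + penalty = R$149,324.5273… + R$136,500.00 = R$285,824.53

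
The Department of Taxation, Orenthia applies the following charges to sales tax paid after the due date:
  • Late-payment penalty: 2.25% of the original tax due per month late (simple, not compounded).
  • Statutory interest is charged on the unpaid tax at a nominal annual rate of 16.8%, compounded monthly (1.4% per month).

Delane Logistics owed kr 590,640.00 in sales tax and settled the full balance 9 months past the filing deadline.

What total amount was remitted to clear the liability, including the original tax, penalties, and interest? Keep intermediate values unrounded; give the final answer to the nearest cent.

kr 788,971.84

Late-payment penalty = 2.25% × kr 590,640.00 × 9 mo = kr 119,604.60
Interest: kr 590,640.00 × ((1 + 0.014)^9 − 1) = kr 590,640.00 × 0.1332914… = kr 78,727.2353…
Total = kr 590,640.00 + kr 119,604.6000 + kr 78,727.2353… = kr 788,971.84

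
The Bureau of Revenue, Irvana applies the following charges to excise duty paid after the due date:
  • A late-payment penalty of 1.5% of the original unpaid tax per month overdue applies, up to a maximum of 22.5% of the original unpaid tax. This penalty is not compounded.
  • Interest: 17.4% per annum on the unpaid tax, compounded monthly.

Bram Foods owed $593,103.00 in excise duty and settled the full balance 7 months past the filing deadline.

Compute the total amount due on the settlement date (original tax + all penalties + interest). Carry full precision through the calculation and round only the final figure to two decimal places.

Penalty: 7 × 1.5% × $593,103.00 = $62,275.82… (below the 22.5% cap of $133,448.18…)
Interest (17.4%/yr ÷ 12 = 1.45%/month): $593,103.00 × ((1 + 0.0145)^7 − 1) = $62,882.8634…
Total = $593,103.00 + $62,275.8150 + $62,882.8634… = $718,261.68

$718,261.68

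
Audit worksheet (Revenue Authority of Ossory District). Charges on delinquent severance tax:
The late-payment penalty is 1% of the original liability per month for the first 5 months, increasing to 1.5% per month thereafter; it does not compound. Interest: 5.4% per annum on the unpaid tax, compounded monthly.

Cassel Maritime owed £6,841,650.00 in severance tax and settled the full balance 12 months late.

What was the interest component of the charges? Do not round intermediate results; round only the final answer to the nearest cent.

£378,731.52

Interest (5.4%/yr ÷ 12 = 0.45%/month): £6,841,650.00 × ((1 + 0.0045)^12 − 1) = £378,731.5220…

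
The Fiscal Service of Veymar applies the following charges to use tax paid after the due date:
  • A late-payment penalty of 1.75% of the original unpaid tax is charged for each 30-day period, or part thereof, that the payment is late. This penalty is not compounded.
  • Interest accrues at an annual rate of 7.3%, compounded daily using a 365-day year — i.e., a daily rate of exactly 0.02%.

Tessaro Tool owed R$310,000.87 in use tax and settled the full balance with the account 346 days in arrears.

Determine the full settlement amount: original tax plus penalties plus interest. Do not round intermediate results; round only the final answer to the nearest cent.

Penalty periods: ⌈346/30⌉ = 12; penalty = 12 × 1.75% × R$310,000.87 = R$65,100.18…
Interest: R$310,000.87 × ((1 + 0.0002)^346 − 1) = R$310,000.87 × 0.07164310… = R$22,209.4243…
Total = R$310,000.87 + R$65,100.1827 + R$22,209.4243… = R$397,310.48

R$397,310.48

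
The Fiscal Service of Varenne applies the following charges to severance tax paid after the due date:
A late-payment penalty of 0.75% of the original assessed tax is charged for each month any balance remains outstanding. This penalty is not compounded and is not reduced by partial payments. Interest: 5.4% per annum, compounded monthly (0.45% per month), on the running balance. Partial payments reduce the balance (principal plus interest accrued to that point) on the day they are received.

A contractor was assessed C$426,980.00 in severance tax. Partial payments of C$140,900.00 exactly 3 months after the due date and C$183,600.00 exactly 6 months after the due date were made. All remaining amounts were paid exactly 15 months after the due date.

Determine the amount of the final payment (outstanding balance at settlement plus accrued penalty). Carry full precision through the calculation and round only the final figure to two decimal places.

Balance at month 3: C$426,980.0000 × (1 + 0.0045)^3 = C$432,770.2079…
After C$140,900.00 payment: C$432,770.2079… − C$140,900.00 = C$291,870.2079…
Balance at month 6: C$291,870.2079… × (1 + 0.0045)^3 = C$295,828.2135…
After C$183,600.00 payment: C$295,828.2135… − C$183,600.00 = C$112,228.2135…
Balance at month 15: C$112,228.2135… × (1 + 0.0045)^9 = C$116,856.1354…
Penalty: 15 × 0.75% × C$426,980.00 = C$48,035.25
Final settlement = outstanding balance + penalty = C$116,856.1354… + C$48,035.25 = C$164,891.39

C$164,891.39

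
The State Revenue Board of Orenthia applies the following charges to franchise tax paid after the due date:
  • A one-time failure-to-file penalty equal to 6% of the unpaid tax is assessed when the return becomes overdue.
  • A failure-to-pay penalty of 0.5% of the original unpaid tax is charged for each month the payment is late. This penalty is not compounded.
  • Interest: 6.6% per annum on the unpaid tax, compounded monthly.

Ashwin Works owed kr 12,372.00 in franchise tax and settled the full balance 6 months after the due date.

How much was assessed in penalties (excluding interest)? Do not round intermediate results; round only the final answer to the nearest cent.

Failure-to-file penalty: 6% × kr 12,372.00 = kr 742.32
Failure-to-pay penalty = 0.5% × kr 12,372.00 × 6 mo = kr 371.16
Total penalty = kr 742.32 + kr 371.16 = kr 1,113.48

kr 1,113.48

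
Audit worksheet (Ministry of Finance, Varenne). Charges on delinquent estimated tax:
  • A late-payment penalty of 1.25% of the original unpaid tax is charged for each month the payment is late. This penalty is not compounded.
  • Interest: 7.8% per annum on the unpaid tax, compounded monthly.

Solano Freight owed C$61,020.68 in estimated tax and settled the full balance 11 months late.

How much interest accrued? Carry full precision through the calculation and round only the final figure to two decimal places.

C$4,507.58

Interest (7.8%/yr ÷ 12 = 0.65%/month): C$61,020.68 × ((1 + 0.0065)^11 − 1) = C$4,507.5767…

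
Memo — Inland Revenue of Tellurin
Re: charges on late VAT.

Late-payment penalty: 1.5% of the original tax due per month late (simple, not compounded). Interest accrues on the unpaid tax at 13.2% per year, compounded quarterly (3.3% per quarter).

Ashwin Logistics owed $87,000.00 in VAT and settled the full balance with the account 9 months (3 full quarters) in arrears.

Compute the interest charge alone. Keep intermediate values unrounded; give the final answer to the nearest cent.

$8,900.36

Interest: $87,000.00 × ((1 + 0.033)^3 − 1) = $87,000.00 × 0.1023029… = $8,900.3555…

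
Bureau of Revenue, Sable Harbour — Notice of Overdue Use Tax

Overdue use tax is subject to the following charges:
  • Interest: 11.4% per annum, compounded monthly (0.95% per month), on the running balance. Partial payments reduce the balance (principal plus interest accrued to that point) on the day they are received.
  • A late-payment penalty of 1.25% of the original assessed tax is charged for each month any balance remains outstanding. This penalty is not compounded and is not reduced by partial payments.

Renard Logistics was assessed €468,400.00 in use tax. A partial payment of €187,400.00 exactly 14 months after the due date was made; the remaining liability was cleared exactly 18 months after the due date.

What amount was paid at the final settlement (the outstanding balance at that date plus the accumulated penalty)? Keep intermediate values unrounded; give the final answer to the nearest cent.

€466,070.56

Balance at month 14: €468,400.0000 × (1 + 0.0095)^14 = €534,694.1250…
After €187,400.00 payment: €534,694.1250… − €187,400.00 = €347,294.1250…
Balance at month 18: €347,294.1250… × (1 + 0.0095)^4 = €360,680.5554…
Penalty: 18 × 1.25% × €468,400.00 = €105,390.00
Final settlement = outstanding balance + penalty = €360,680.5554… + €105,390.00 = €466,070.56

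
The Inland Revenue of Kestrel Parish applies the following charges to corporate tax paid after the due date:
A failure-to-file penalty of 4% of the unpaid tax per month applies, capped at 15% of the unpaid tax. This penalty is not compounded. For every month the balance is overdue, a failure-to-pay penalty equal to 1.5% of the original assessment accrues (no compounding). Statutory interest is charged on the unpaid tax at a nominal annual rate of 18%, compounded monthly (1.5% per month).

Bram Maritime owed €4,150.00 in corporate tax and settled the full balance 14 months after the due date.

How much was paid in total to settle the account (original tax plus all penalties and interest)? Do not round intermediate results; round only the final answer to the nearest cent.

€6,605.79

Failure-to-file: 14 × 4% × €4,150.00 = €2,324.00, capped at 15% × €4,150.00 = €622.50
Failure-to-pay penalty: 14 × 1.5% × €4,150.00 = €871.50
Interest: €4,150.00 × ((1 + 0.015)^14 − 1) = €4,150.00 × 0.2317557… = €961.7863…
Total = €4,150.00 + €1,494.0000 + €961.7863… = €6,605.79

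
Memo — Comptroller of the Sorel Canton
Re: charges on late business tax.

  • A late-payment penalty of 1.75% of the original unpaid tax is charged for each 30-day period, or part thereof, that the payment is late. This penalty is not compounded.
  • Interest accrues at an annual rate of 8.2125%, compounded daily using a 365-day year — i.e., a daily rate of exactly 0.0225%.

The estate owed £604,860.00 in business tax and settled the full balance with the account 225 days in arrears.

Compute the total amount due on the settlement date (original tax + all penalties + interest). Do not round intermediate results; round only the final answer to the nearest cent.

Penalty periods: ⌈225/30⌉ = 8; penalty = 8 × 1.75% × £604,860.00 = £84,680.40
Interest: £604,860.00 × ((1 + 0.000225)^225 − 1) = £604,860.00 × 0.05192236… = £31,405.7563…
Total = £604,860.00 + £84,680.4000 + £31,405.7563… = £720,946.16

£720,946.16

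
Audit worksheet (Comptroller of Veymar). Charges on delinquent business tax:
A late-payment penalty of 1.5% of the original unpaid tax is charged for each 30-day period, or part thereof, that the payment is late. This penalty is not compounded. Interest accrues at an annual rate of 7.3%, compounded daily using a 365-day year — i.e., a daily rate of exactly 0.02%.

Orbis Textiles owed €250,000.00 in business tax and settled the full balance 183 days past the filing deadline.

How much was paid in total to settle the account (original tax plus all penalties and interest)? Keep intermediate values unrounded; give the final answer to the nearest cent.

Penalty periods: ⌈183/30⌉ = 7; penalty = 7 × 1.5% × €250,000.00 = €26,250.00
Interest: €250,000.00 × ((1 + 0.0002)^183 − 1) = €250,000.00 × 0.03727423… = €9,318.5577…
Total = €250,000.00 + €26,250.0000 + €9,318.5577… = €285,568.56

€285,568.56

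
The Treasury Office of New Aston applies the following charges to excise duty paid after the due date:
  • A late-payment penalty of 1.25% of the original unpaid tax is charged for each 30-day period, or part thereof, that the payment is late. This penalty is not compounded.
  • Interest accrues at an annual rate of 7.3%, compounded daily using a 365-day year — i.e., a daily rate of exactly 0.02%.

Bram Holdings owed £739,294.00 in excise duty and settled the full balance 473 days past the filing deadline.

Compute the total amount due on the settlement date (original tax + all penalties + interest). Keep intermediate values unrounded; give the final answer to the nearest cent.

£960,497.18

Penalty periods: ⌈473/30⌉ = 16; penalty = 16 × 1.25% × £739,294.00 = £147,858.80
Interest: £739,294.00 × ((1 + 0.0002)^473 − 1) = £739,294.00 × 0.09920868… = £73,344.3836…
Total = £739,294.00 + £147,858.8000 + £73,344.3836… = £960,497.18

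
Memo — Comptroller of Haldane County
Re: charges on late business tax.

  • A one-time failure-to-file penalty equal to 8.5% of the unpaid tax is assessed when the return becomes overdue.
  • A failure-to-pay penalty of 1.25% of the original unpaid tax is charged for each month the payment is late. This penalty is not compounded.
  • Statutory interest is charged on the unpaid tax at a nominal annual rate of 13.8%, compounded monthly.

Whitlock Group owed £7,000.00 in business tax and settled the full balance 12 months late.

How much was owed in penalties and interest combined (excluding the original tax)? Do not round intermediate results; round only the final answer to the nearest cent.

£2,674.50

Failure-to-file penalty: 8.5% × £7,000.00 = £595.00
Failure-to-pay penalty = 1.25% × £7,000.00 × 12 mo = £1,050.00
Interest (13.8%/yr ÷ 12 = 1.15%/month): £7,000.00 × ((1 + 0.0115)^12 − 1) = £1,029.5034…
Penalties + interest = £1,645.0000 + £1,029.5034… = £2,674.50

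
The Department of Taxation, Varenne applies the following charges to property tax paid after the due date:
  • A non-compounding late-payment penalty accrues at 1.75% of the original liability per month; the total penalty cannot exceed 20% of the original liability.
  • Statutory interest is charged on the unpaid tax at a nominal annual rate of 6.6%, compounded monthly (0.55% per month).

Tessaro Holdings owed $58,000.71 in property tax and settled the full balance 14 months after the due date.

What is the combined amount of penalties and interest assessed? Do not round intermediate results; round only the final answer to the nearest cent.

$16,229.42

Penalty (uncapped): 14 × 1.75% × $58,000.71 = $14,210.17…; cap = 20% × $58,000.71 = $11,600.14… → penalty = $11,600.14…
Interest: $58,000.71 × ((1 + 0.0055)^14 − 1) = $58,000.71 × 0.0798142… = $4,629.2824…
Penalties + interest = $11,600.1420 + $4,629.2824… = $16,229.42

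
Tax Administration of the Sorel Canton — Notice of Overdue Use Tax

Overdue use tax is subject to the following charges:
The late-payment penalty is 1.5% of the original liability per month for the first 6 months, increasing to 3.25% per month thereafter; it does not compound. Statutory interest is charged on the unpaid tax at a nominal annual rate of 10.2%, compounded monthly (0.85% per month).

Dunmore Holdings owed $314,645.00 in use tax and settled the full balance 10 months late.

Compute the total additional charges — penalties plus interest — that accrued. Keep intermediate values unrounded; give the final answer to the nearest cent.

Penalty, months 1–6: 6 × 1.5% × $314,645.00 = $28,318.05
Penalty, months 7–10: 4 × 3.25% × $314,645.00 = $40,903.85
Interest: $314,645.00 × ((1 + 0.0085)^10 − 1) = $314,645.00 × 0.0883261… = $27,791.3508…
Penalties + interest = $69,221.9000 + $27,791.3508… = $97,013.25

$97,013.25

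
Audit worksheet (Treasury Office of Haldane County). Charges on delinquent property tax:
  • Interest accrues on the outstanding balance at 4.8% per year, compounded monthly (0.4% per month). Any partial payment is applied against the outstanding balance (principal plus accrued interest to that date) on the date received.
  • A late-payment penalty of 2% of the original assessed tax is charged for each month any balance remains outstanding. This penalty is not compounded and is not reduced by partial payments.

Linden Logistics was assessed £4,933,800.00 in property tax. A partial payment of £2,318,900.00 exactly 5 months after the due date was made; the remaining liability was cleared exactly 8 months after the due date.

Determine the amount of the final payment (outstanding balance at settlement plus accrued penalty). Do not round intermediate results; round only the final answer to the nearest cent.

Balance at month 5: £4,933,800.0000 × (1 + 0.004)^5 = £5,033,268.5720…
After £2,318,900.00 payment: £5,033,268.5720… − £2,318,900.00 = £2,714,368.5720…
Balance at month 8: £2,714,368.5720… × (1 + 0.004)^3 = £2,747,071.4582…
Penalty: 8 × 2% × £4,933,800.00 = £789,408.00
Final settlement = outstanding balance + penalty = £2,747,071.4582… + £789,408.00 = £3,536,479.46

£3,536,479.46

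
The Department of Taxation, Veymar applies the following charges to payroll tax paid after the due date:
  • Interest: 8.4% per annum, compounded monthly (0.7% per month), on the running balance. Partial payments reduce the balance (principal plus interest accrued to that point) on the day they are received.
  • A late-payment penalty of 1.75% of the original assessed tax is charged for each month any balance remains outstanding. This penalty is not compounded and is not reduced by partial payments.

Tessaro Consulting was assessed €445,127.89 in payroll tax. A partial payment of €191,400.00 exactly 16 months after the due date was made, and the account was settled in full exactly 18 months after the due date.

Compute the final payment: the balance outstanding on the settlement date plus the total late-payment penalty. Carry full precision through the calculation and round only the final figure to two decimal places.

€450,805.36

Balance at month 16: €445,127.8900 × (1 + 0.007)^16 = €497,687.0441…
After €191,400.00 payment: €497,687.0441… − €191,400.00 = €306,287.0441…
Balance at month 18: €306,287.0441… × (1 + 0.007)^2 = €310,590.0708…
Penalty: 18 × 1.75% × €445,127.89 = €140,215.29…
Final settlement = outstanding balance + penalty = €310,590.0708… + €140,215.29… = €450,805.36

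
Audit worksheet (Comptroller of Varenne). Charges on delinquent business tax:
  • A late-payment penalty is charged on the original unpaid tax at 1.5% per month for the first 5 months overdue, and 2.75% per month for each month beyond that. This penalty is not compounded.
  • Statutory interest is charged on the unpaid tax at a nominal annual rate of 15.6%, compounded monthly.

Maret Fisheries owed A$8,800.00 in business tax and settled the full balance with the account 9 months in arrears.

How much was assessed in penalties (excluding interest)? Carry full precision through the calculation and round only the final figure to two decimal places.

A$1,628.00

Penalty, months 1–5: 5 × 1.5% × A$8,800.00 = A$660.00
Penalty, months 6–9: 4 × 2.75% × A$8,800.00 = A$968.00
Total penalty = A$660.00 + A$968.00 = A$1,628.00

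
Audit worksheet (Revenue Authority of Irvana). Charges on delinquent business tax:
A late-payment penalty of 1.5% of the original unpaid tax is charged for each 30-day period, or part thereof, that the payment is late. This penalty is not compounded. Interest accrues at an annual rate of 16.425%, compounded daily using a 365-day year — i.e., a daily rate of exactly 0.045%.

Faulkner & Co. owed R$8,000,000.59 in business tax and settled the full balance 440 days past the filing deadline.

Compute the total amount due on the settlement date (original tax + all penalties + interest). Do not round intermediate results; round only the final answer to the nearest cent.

R$11,551,265.70

Penalty periods: ⌈440/30⌉ = 15; penalty = 15 × 1.5% × R$8,000,000.59 = R$1,800,000.13…
Interest: R$8,000,000.59 × ((1 + 0.00045)^440 − 1) = R$8,000,000.59 × 0.21890811… = R$1,751,264.9815…
Total = R$8,000,000.59 + R$1,800,000.1328… + R$1,751,264.9815… = R$11,551,265.70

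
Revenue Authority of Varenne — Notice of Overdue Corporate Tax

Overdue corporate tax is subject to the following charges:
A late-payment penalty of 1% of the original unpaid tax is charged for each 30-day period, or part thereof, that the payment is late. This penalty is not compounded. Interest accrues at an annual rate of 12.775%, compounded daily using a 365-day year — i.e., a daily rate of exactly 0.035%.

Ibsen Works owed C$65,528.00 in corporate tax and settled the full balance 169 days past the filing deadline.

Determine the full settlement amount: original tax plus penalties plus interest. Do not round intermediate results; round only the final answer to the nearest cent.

Penalty periods: ⌈169/30⌉ = 6; penalty = 6 × 1% × C$65,528.00 = C$3,931.68
Interest: C$65,528.00 × ((1 + 0.00035)^169 − 1) = C$65,528.00 × 0.06092339… = C$3,992.1879…
Total = C$65,528.00 + C$3,931.6800 + C$3,992.1879… = C$73,451.87

C$73,451.87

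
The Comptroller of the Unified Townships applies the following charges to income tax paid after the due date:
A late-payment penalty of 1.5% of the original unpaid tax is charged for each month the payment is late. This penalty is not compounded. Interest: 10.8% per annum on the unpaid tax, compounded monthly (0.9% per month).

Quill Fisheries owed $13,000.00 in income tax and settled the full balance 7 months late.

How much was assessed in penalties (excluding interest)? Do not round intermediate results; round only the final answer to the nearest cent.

$1,365.00

Late-payment penalty: 7 × 1.5% × $13,000.00 = $1,365.00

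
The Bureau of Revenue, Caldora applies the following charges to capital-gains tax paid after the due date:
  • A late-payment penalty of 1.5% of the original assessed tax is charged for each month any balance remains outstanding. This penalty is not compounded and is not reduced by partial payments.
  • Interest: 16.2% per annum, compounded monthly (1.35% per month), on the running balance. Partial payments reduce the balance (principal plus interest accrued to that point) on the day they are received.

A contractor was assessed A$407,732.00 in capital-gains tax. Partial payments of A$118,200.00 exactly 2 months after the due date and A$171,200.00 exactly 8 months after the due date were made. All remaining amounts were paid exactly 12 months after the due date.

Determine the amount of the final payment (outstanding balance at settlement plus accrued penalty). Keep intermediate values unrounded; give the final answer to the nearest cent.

A$236,512.48

Balance at month 2: A$407,732.0000 × (1 + 0.0135)^2 = A$418,815.0732…
After A$118,200.00 payment: A$418,815.0732… − A$118,200.00 = A$300,615.0732…
Balance at month 8: A$300,615.0732… × (1 + 0.0135)^6 = A$325,801.6436…
After A$171,200.00 payment: A$325,801.6436… − A$171,200.00 = A$154,601.6436…
Balance at month 12: A$154,601.6436… × (1 + 0.0135)^4 = A$163,120.7159…
Penalty: 12 × 1.5% × A$407,732.00 = A$73,391.76
Final settlement = outstanding balance + penalty = A$163,120.7159… + A$73,391.76 = A$236,512.48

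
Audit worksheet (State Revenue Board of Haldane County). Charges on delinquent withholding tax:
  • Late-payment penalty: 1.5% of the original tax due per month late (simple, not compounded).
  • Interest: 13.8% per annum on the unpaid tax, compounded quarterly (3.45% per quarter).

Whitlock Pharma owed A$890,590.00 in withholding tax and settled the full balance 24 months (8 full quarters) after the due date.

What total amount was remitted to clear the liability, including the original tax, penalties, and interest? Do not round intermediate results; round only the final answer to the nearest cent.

A$1,488,824.70

Late-payment penalty = 1.5% × A$890,590.00 × 24 mo = A$320,612.40
Interest: A$890,590.00 × ((1 + 0.0345)^8 − 1) = A$890,590.00 × 0.3117285… = A$277,622.2994…
Total = A$890,590.00 + A$320,612.4000 + A$277,622.2994… = A$1,488,824.70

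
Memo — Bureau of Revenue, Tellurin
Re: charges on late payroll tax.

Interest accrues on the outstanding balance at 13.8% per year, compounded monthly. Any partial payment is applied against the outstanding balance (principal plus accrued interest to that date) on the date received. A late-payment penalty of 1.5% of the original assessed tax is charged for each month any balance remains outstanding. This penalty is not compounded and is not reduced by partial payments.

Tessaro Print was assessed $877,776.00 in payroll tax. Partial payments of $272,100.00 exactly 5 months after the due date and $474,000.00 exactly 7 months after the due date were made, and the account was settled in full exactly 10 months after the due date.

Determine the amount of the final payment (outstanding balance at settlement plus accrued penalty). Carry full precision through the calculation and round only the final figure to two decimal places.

$337,122.43

Monthly rate = 13.8% ÷ 12 = 1.15%
Balance at month 5: $877,776.0000 × (1 + 0.0115)^5 = $929,422.4056…
After $272,100.00 payment: $929,422.4056… − $272,100.00 = $657,322.4056…
Balance at month 7: $657,322.4056… × (1 + 0.0115)^2 = $672,527.7518…
After $474,000.00 payment: $672,527.7518… − $474,000.00 = $198,527.7518…
Balance at month 10: $198,527.7518… × (1 + 0.0115)^3 = $205,456.0270…
Penalty: 10 × 1.5% × $877,776.00 = $131,666.40
Final settlement = outstanding balance + penalty = $205,456.0270… + $131,666.40 = $337,122.43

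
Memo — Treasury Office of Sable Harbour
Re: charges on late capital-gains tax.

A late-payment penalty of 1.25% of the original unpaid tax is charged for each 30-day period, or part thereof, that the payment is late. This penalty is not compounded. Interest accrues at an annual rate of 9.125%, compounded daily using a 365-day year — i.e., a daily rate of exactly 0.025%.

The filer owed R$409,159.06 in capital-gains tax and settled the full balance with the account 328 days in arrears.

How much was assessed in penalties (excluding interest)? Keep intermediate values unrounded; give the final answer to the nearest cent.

Penalty periods: ⌈328/30⌉ = 11; penalty = 11 × 1.25% × R$409,159.06 = R$56,259.37…

R$56,259.37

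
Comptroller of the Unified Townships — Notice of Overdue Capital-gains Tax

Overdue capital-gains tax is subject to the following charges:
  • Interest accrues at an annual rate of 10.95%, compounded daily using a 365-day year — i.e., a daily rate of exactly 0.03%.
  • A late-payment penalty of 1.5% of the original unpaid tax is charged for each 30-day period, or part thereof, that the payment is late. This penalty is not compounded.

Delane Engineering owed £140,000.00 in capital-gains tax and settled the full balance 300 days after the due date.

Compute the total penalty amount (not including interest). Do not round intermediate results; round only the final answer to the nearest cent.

£21,000.00

Penalty periods: ⌈300/30⌉ = 10; penalty = 10 × 1.5% × £140,000.00 = £21,000.00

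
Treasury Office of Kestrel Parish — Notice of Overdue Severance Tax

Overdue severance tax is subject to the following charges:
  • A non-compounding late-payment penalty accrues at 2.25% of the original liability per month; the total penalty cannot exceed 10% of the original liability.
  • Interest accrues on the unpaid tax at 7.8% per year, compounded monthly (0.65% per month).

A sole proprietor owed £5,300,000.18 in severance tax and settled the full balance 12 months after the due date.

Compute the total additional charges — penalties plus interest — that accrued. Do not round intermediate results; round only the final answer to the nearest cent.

£958,504.03

Penalty (uncapped): 12 × 2.25% × £5,300,000.18 = £1,431,000.05…; cap = 10% × £5,300,000.18 = £530,000.02… → penalty = £530,000.02…
Interest: £5,300,000.18 × ((1 + 0.0065)^12 − 1) = £5,300,000.18 × 0.0808498… = £428,504.0095…
Penalties + interest = £530,000.0180 + £428,504.0095… = £958,504.03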